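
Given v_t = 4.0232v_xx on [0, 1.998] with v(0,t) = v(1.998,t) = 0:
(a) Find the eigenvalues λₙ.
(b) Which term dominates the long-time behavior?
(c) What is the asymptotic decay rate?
Eigenvalues: λₙ = 4.0232n²π²/1.998².
First three modes:
  n=1: λ₁ = 4.0232π²/1.998² ≈ 9.947
  n=2: λ₂ = 16.0928π²/1.998² ≈ 39.787 (4× faster decay)
  n=3: λ₃ = 36.2088π²/1.998² ≈ 89.521 (9× faster decay)
As t → ∞, higher modes decay exponentially faster. The n=1 mode dominates: v ~ c₁ sin(πx/1.998) e^{-λ₁t}.
Decay rate: λ₁ = 4.0232π²/1.998² ≈ 9.947.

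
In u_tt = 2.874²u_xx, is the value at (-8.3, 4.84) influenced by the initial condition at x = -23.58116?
No. The domain of dependence is [-22.21016, 5.61016], and -23.58116 is outside this interval.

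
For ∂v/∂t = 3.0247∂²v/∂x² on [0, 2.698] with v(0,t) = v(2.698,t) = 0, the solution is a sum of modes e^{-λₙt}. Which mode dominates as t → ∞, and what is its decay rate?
Eigenvalues: λₙ = 3.0247n²π²/2.698².
First three modes:
  n=1: λ₁ = 3.0247π²/2.698² ≈ 4.101
  n=2: λ₂ = 12.0988π²/2.698² ≈ 16.404 (4× faster decay)
  n=3: λ₃ = 27.2223π²/2.698² ≈ 36.91 (9× faster decay)
As t → ∞, higher modes decay exponentially faster. The n=1 mode dominates: v ~ c₁ sin(πx/2.698) e^{-λ₁t}.
Decay rate: λ₁ = 3.0247π²/2.698² ≈ 4.101.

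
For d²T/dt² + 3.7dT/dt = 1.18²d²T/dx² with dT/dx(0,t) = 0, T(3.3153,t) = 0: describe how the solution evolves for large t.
T → 0. Damping (γ=3.7) dissipates energy; oscillations decay exponentially.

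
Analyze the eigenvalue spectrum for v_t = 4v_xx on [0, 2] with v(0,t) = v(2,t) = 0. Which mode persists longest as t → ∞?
Eigenvalues: λₙ = 4n²π²/2².
First three modes:
  n=1: λ₁ = 4π²/2² ≈ 9.87
  n=2: λ₂ = 16π²/2² ≈ 39.478 (4× faster decay)
  n=3: λ₃ = 36π²/2² ≈ 88.826 (9× faster decay)
As t → ∞, higher modes decay exponentially faster. The n=1 mode dominates: v ~ c₁ sin(πx/2) e^{-λ₁t}.
Decay rate: λ₁ = 4π²/2² ≈ 9.87.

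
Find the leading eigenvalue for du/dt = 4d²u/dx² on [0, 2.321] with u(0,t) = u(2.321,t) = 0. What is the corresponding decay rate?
Eigenvalues: λₙ = 4n²π²/2.321².
First three modes:
  n=1: λ₁ = 4π²/2.321² ≈ 7.328
  n=2: λ₂ = 16π²/2.321² ≈ 29.314 (4× faster decay)
  n=3: λ₃ = 36π²/2.321² ≈ 65.956 (9× faster decay)
As t → ∞, higher modes decay exponentially faster. The n=1 mode dominates: u ~ c₁ sin(πx/2.321) e^{-λ₁t}.
Decay rate: λ₁ = 4π²/2.321² ≈ 7.328.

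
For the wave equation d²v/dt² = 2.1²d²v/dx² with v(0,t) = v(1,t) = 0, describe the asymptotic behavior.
v oscillates (no decay). Energy is conserved; the solution oscillates indefinitely as standing waves.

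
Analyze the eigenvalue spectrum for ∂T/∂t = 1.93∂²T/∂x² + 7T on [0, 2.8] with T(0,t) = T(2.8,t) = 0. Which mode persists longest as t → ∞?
Eigenvalues: λₙ = 1.93n²π²/2.8² - 7.
First three modes:
  n=1: λ₁ = 1.93π²/2.8² - 7 ≈ -4.57
  n=2: λ₂ = 7.72π²/2.8² - 7 ≈ 2.719
  n=3: λ₃ = 17.37π²/2.8² - 7 ≈ 14.867
Since 1.93π²/2.8² ≈ 2.43 < 7, λ₁ < 0.
The n=1 mode grows fastest (−λₙ is largest for n=1) → dominates.
Asymptotic: T ~ c₁ sin(πx/2.8) e^{4.57t} (exponential growth at rate −λ₁ ≈ 4.57).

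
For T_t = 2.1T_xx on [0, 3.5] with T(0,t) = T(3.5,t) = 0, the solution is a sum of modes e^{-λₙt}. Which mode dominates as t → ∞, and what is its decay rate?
Eigenvalues: λₙ = 2.1n²π²/3.5².
First three modes:
  n=1: λ₁ = 2.1π²/3.5² ≈ 1.692
  n=2: λ₂ = 8.4π²/3.5² ≈ 6.768 (4× faster decay)
  n=3: λ₃ = 18.9π²/3.5² ≈ 15.227 (9× faster decay)
As t → ∞, higher modes decay exponentially faster. The n=1 mode dominates: T ~ c₁ sin(πx/3.5) e^{-λ₁t}.
Decay rate: λ₁ = 2.1π²/3.5² ≈ 1.692.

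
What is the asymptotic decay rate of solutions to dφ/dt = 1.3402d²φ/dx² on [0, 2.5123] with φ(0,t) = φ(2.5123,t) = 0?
Eigenvalues: λₙ = 1.3402n²π²/2.5123².
First three modes:
  n=1: λ₁ = 1.3402π²/2.5123² ≈ 2.096
  n=2: λ₂ = 5.3608π²/2.5123² ≈ 8.383 (4× faster decay)
  n=3: λ₃ = 12.0618π²/2.5123² ≈ 18.861 (9× faster decay)
As t → ∞, higher modes decay exponentially faster. The n=1 mode dominates: φ ~ c₁ sin(πx/2.5123) e^{-λ₁t}.
Decay rate: λ₁ = 1.3402π²/2.5123² ≈ 2.096.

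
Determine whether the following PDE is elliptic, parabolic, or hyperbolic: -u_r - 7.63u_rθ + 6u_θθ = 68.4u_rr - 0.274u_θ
Rewriting in standard form: -68.4u_rr - 7.63u_rθ + 6u_θθ - u_r + 0.274u_θ = 0. Coefficients: A = -68.4, B = -7.63, C = 6. B² - 4AC = 1699.8169, which is positive, so the equation is hyperbolic.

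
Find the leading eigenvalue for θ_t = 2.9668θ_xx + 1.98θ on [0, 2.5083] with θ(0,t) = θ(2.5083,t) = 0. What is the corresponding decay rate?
Eigenvalues: λₙ = 2.9668n²π²/2.5083² - 1.98.
First three modes:
  n=1: λ₁ = 2.9668π²/2.5083² - 1.98 ≈ 2.674
  n=2: λ₂ = 11.8672π²/2.5083² - 1.98 ≈ 16.636
  n=3: λ₃ = 26.7012π²/2.5083² - 1.98 ≈ 39.906
Since 2.9668π²/2.5083² ≈ 4.654 > 1.98, all λₙ > 0.
The n=1 mode decays slowest → dominates as t → ∞.
Asymptotic: θ ~ c₁ sin(πx/2.5083) e^{-λ₁t} with decay rate λ₁ ≈ 2.674.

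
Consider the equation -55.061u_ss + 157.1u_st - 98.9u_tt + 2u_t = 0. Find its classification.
Hyperbolic. (A = -55.061, B = 157.1, C = -98.9 gives B² - 4AC = 2898.2784.)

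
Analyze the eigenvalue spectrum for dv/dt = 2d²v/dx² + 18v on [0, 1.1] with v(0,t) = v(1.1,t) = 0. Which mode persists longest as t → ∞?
Eigenvalues: λₙ = 2n²π²/1.1² - 18.
First three modes:
  n=1: λ₁ = 2π²/1.1² - 18 ≈ -1.687
  n=2: λ₂ = 8π²/1.1² - 18 ≈ 47.254
  n=3: λ₃ = 18π²/1.1² - 18 ≈ 128.821
Since 2π²/1.1² ≈ 16.313 < 18, λ₁ < 0.
The n=1 mode grows fastest (−λₙ is largest for n=1) → dominates.
Asymptotic: v ~ c₁ sin(πx/1.1) e^{1.687t} (exponential growth at rate −λ₁ ≈ 1.687).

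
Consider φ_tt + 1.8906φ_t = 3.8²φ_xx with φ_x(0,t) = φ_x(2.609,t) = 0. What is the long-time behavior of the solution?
As t → ∞, φ → constant (steady state). Damping (γ=1.8906) dissipates the nonconstant modes; with Neumann BCs the spatial average obeys M''+γM'=0 and tends to a finite limit.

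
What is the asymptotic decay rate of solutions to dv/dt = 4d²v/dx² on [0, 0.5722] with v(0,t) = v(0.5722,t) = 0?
Eigenvalues: λₙ = 4n²π²/0.5722².
First three modes:
  n=1: λ₁ = 4π²/0.5722² ≈ 120.577
  n=2: λ₂ = 16π²/0.5722² ≈ 482.308 (4× faster decay)
  n=3: λ₃ = 36π²/0.5722² ≈ 1085.192 (9× faster decay)
As t → ∞, higher modes decay exponentially faster. The n=1 mode dominates: v ~ c₁ sin(πx/0.5722) e^{-λ₁t}.
Decay rate: λ₁ = 4π²/0.5722² ≈ 120.577.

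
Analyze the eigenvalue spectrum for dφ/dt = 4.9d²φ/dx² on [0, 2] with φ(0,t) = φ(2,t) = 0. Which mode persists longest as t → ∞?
Eigenvalues: λₙ = 4.9n²π²/2².
First three modes:
  n=1: λ₁ = 4.9π²/2² ≈ 12.09
  n=2: λ₂ = 19.6π²/2² ≈ 48.361 (4× faster decay)
  n=3: λ₃ = 44.1π²/2² ≈ 108.812 (9× faster decay)
As t → ∞, higher modes decay exponentially faster. The n=1 mode dominates: φ ~ c₁ sin(πx/2) e^{-λ₁t}.
Decay rate: λ₁ = 4.9π²/2² ≈ 12.09.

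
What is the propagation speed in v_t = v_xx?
Infinite. The heat equation is parabolic, not hyperbolic, so disturbances propagate instantly.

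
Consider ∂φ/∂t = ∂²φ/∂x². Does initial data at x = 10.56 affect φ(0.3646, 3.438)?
Yes, for any finite x. The heat equation has infinite propagation speed, so all initial data affects all points at any t > 0.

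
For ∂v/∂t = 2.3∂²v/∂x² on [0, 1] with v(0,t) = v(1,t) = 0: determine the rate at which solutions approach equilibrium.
Eigenvalues: λₙ = 2.3n²π².
First three modes:
  n=1: λ₁ = 2.3π² ≈ 22.7
  n=2: λ₂ = 9.2π² ≈ 90.8 (4× faster decay)
  n=3: λ₃ = 20.7π² ≈ 204.301 (9× faster decay)
As t → ∞, higher modes decay exponentially faster. The n=1 mode dominates: v ~ c₁ sin(πx) e^{-λ₁t}.
Decay rate: λ₁ = 2.3π² ≈ 22.7.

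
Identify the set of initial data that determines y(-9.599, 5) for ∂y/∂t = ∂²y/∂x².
The entire real line. The heat equation has infinite propagation speed: any initial disturbance instantly affects all points (though exponentially small far away).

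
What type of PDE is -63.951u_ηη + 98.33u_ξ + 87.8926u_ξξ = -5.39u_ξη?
Rewriting in standard form: 87.8926u_ξξ + 5.39u_ξη - 63.951u_ηη + 98.33u_ξ = 0. With A = 87.8926, B = 5.39, C = -63.951, the discriminant is 22512.3307504. This is a hyperbolic PDE.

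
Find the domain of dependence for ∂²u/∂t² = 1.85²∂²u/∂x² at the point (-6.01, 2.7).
Domain of dependence: [-11.005, -1.015]. Signals travel at speed 1.85, so data within |x - -6.01| ≤ 1.85·2.7 = 4.995 can reach the point.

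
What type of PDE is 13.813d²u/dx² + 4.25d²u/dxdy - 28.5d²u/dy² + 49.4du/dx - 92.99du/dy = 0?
With A = 13.813, B = 4.25, C = -28.5, the discriminant is 1592.7445. This is a hyperbolic PDE.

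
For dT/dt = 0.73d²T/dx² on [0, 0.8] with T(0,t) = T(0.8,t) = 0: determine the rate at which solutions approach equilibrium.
Eigenvalues: λₙ = 0.73n²π²/0.8².
First three modes:
  n=1: λ₁ = 0.73π²/0.8² ≈ 11.258
  n=2: λ₂ = 2.92π²/0.8² ≈ 45.03 (4× faster decay)
  n=3: λ₃ = 6.57π²/0.8² ≈ 101.318 (9× faster decay)
As t → ∞, higher modes decay exponentially faster. The n=1 mode dominates: T ~ c₁ sin(πx/0.8) e^{-λ₁t}.
Decay rate: λ₁ = 0.73π²/0.8² ≈ 11.258.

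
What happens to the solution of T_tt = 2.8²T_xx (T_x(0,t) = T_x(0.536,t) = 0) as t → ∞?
T oscillates about a mean that drifts linearly in t (generically unbounded; no decay). There is no damping, so the nonconstant modes persist as standing waves (energy conserved, no decay). But with Neumann conditions at both ends the constant mode has eigenvalue 0: the spatial mean M(t) of T satisfies M'' = 0, so M(t) = M(0) + M'(0)·t. Unless the initial velocity has zero mean (∫T_t(x,0)dx = 0), the solution grows linearly in t (unbounded, though not exponentially); if it does have zero mean, the solution stays bounded and simply oscillates.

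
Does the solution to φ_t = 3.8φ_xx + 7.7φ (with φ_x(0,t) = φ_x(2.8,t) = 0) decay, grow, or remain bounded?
φ grows unboundedly. With Neumann BCs the constant mode has diffusion eigenvalue 0, so any r > 0 makes it grow like e^(7.7t); solution grows exponentially.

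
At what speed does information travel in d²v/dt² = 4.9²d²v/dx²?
Speed = 4.9. Information travels along characteristics x = x₀ ± 4.9t.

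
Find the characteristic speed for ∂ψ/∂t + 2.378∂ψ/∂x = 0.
Speed = 2.378. Information travels along x - 2.378t = const (rightward).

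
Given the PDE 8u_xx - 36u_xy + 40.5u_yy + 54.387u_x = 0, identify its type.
The second-order coefficients are A = 8, B = -36, C = 40.5. Since B² - 4AC = 0 = 0, this is a parabolic PDE.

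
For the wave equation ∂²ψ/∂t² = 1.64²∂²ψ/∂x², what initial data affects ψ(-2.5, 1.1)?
Domain of dependence: [-4.304, -0.696]. Signals travel at speed 1.64, so data within |x - -2.5| ≤ 1.64·1.1 = 1.804 can reach the point.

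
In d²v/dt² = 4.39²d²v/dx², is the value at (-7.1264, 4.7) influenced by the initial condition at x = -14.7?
Yes. The domain of dependence is [-27.7594, 13.5066], and -14.7 ∈ [-27.7594, 13.5066].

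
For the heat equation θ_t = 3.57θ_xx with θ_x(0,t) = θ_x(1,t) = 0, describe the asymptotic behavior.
θ → constant (steady state). Heat is conserved (no flux at boundaries); solution approaches the spatial average.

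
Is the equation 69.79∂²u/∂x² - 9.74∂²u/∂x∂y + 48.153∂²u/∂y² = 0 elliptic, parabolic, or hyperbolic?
Computing B² - 4AC with A = 69.79, B = -9.74, C = 48.153: discriminant = -13347.52388 (negative). Answer: elliptic.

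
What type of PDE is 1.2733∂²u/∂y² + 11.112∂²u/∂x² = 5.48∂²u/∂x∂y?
Rewriting in standard form: 11.112∂²u/∂x² - 5.48∂²u/∂x∂y + 1.2733∂²u/∂y² = 0. With A = 11.112, B = -5.48, C = 1.2733, the discriminant is -26.5652384. This is an elliptic PDE.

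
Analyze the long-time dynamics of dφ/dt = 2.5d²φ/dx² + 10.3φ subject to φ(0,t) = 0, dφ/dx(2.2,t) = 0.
Long-time behavior: φ grows unboundedly. Reaction dominates diffusion (r=10.3 > κπ²/(4L²)≈1.27); solution grows exponentially.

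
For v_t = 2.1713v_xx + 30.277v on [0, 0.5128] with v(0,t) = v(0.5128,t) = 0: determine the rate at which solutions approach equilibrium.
Eigenvalues: λₙ = 2.1713n²π²/0.5128² - 30.277.
First three modes:
  n=1: λ₁ = 2.1713π²/0.5128² - 30.277 ≈ 51.217
  n=2: λ₂ = 8.6852π²/0.5128² - 30.277 ≈ 295.697
  n=3: λ₃ = 19.5417π²/0.5128² - 30.277 ≈ 703.165
Since 2.1713π²/0.5128² ≈ 81.494 > 30.277, all λₙ > 0.
The n=1 mode decays slowest → dominates as t → ∞.
Asymptotic: v ~ c₁ sin(πx/0.5128) e^{-λ₁t} with decay rate λ₁ ≈ 51.217.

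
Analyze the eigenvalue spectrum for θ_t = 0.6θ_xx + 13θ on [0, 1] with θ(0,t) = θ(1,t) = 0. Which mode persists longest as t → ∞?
Eigenvalues: λₙ = 0.6n²π²/1² - 13.
First three modes:
  n=1: λ₁ = 0.6π² - 13 ≈ -7.078
  n=2: λ₂ = 2.4π² - 13 ≈ 10.687
  n=3: λ₃ = 5.4π² - 13 ≈ 40.296
Since 0.6π² ≈ 5.922 < 13, λ₁ < 0.
The n=1 mode grows fastest (−λₙ is largest for n=1) → dominates.
Asymptotic: θ ~ c₁ sin(πx/1) e^{7.078t} (exponential growth at rate −λ₁ ≈ 7.078).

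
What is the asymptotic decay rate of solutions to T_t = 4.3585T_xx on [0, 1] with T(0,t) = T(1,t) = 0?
Eigenvalues: λₙ = 4.3585n²π².
First three modes:
  n=1: λ₁ = 4.3585π² ≈ 43.017
  n=2: λ₂ = 17.434π² ≈ 172.067 (4× faster decay)
  n=3: λ₃ = 39.2265π² ≈ 387.15 (9× faster decay)
As t → ∞, higher modes decay exponentially faster. The n=1 mode dominates: T ~ c₁ sin(πx) e^{-λ₁t}.
Decay rate: λ₁ = 4.3585π² ≈ 43.017.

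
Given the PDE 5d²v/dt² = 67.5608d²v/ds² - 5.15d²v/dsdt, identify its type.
Rewriting in standard form: -67.5608d²v/ds² + 5.15d²v/dsdt + 5d²v/dt² = 0. The second-order coefficients are A = -67.5608, B = 5.15, C = 5. Since B² - 4AC = 1377.7385 > 0, this is a hyperbolic PDE.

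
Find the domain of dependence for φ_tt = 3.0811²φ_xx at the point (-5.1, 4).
Domain of dependence: [-17.4244, 7.2244]. Signals travel at speed 3.0811, so data within |x - -5.1| ≤ 3.0811·4 = 12.3244 can reach the point.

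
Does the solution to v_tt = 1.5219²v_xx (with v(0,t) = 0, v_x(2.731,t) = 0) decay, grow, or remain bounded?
v oscillates (no decay). Energy is conserved; the solution oscillates indefinitely as standing waves.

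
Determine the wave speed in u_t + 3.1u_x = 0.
Speed = 3.1. Information travels along x - 3.1t = const (rightward).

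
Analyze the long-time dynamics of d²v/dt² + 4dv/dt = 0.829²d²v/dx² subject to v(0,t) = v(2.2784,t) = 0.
Long-time behavior: v → 0. Damping (γ=4) dissipates energy; oscillations decay exponentially.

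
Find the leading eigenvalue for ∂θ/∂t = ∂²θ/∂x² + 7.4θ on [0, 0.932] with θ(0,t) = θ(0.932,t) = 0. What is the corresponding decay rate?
Eigenvalues: λₙ = n²π²/0.932² - 7.4.
First three modes:
  n=1: λ₁ = π²/0.932² - 7.4 ≈ 3.962
  n=2: λ₂ = 4π²/0.932² - 7.4 ≈ 38.049
  n=3: λ₃ = 9π²/0.932² - 7.4 ≈ 94.861
Since π²/0.932² ≈ 11.362 > 7.4, all λₙ > 0.
The n=1 mode decays slowest → dominates as t → ∞.
Asymptotic: θ ~ c₁ sin(πx/0.932) e^{-λ₁t} with decay rate λ₁ ≈ 3.962.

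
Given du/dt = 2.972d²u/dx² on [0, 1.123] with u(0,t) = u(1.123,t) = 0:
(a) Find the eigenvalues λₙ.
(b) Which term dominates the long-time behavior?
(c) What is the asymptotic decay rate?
Eigenvalues: λₙ = 2.972n²π²/1.123².
First three modes:
  n=1: λ₁ = 2.972π²/1.123² ≈ 23.259
  n=2: λ₂ = 11.888π²/1.123² ≈ 93.036 (4× faster decay)
  n=3: λ₃ = 26.748π²/1.123² ≈ 209.33 (9× faster decay)
As t → ∞, higher modes decay exponentially faster. The n=1 mode dominates: u ~ c₁ sin(πx/1.123) e^{-λ₁t}.
Decay rate: λ₁ = 2.972π²/1.123² ≈ 23.259.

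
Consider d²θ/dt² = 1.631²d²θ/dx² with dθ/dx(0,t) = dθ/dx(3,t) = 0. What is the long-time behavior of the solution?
As t → ∞, θ oscillates about a mean that drifts linearly in t (generically unbounded; no decay). There is no damping, so the nonconstant modes persist as standing waves (energy conserved, no decay). But with Neumann conditions at both ends the constant mode has eigenvalue 0: the spatial mean M(t) of θ satisfies M'' = 0, so M(t) = M(0) + M'(0)·t. Unless the initial velocity has zero mean (∫θ_t(x,0)dx = 0), the solution grows linearly in t (unbounded, though not exponentially); if it does have zero mean, the solution stays bounded and simply oscillates.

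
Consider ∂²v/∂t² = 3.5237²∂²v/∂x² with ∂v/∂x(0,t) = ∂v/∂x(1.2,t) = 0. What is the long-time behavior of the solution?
As t → ∞, v oscillates about a mean that drifts linearly in t (generically unbounded; no decay). There is no damping, so the nonconstant modes persist as standing waves (energy conserved, no decay). But with Neumann conditions at both ends the constant mode has eigenvalue 0: the spatial mean M(t) of v satisfies M'' = 0, so M(t) = M(0) + M'(0)·t. Unless the initial velocity has zero mean (∫v_t(x,0)dx = 0), the solution grows linearly in t (unbounded, though not exponentially); if it does have zero mean, the solution stays bounded and simply oscillates.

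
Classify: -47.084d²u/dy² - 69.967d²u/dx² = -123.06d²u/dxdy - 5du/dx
Rewriting in standard form: -69.967d²u/dx² + 123.06d²u/dxdy - 47.084d²u/dy² + 5du/dx = 0. Hyperbolic (discriminant = 1966.458688).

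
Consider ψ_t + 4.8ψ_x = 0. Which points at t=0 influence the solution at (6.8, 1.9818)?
A single point: x = -2.71264. The characteristic through (6.8, 1.9818) is x - 4.8t = const, so x = 6.8 - 4.8·1.9818 = -2.71264.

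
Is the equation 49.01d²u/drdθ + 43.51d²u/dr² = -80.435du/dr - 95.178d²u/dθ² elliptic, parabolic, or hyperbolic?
Rewriting in standard form: 43.51d²u/dr² + 49.01d²u/drdθ + 95.178d²u/dθ² + 80.435du/dr = 0. Computing B² - 4AC with A = 43.51, B = 49.01, C = 95.178: discriminant = -14162.79902 (negative). Answer: elliptic.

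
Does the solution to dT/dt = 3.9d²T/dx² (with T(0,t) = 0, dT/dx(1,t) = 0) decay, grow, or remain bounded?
T → 0. Heat escapes through the Dirichlet boundary.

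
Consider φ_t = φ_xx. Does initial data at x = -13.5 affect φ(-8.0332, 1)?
Yes, for any finite x. The heat equation has infinite propagation speed, so all initial data affects all points at any t > 0.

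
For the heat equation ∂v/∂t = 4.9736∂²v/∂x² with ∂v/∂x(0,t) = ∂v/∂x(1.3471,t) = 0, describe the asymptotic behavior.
v → constant (steady state). Heat is conserved (no flux at boundaries); solution approaches the spatial average.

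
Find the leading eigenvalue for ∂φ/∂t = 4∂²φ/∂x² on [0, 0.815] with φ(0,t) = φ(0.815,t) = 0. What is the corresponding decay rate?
Eigenvalues: λₙ = 4n²π²/0.815².
First three modes:
  n=1: λ₁ = 4π²/0.815² ≈ 59.435
  n=2: λ₂ = 16π²/0.815² ≈ 237.741 (4× faster decay)
  n=3: λ₃ = 36π²/0.815² ≈ 534.918 (9× faster decay)
As t → ∞, higher modes decay exponentially faster. The n=1 mode dominates: φ ~ c₁ sin(πx/0.815) e^{-λ₁t}.
Decay rate: λ₁ = 4π²/0.815² ≈ 59.435.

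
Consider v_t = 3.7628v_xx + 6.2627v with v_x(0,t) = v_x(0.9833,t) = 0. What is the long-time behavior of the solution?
As t → ∞, v grows unboundedly. With Neumann BCs the constant mode has diffusion eigenvalue 0, so any r > 0 makes it grow like e^(6.2627t); solution grows exponentially.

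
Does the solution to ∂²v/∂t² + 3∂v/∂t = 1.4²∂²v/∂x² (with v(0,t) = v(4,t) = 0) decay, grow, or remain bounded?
v → 0. Damping (γ=3) dissipates energy; oscillations decay exponentially.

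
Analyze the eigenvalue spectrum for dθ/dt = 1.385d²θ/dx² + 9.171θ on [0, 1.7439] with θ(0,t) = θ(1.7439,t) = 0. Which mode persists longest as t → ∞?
Eigenvalues: λₙ = 1.385n²π²/1.7439² - 9.171.
First three modes:
  n=1: λ₁ = 1.385π²/1.7439² - 9.171 ≈ -4.676
  n=2: λ₂ = 5.54π²/1.7439² - 9.171 ≈ 8.808
  n=3: λ₃ = 12.465π²/1.7439² - 9.171 ≈ 31.282
Since 1.385π²/1.7439² ≈ 4.495 < 9.171, λ₁ < 0.
The n=1 mode grows fastest (−λₙ is largest for n=1) → dominates.
Asymptotic: θ ~ c₁ sin(πx/1.7439) e^{4.676t} (exponential growth at rate −λ₁ ≈ 4.676).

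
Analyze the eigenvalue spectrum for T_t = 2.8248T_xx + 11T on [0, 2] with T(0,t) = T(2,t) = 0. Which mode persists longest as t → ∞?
Eigenvalues: λₙ = 2.8248n²π²/2² - 11.
First three modes:
  n=1: λ₁ = 2.8248π²/2² - 11 ≈ -4.03
  n=2: λ₂ = 11.2992π²/2² - 11 ≈ 16.88
  n=3: λ₃ = 25.4232π²/2² - 11 ≈ 51.729
Since 2.8248π²/2² ≈ 6.97 < 11, λ₁ < 0.
The n=1 mode grows fastest (−λₙ is largest for n=1) → dominates.
Asymptotic: T ~ c₁ sin(πx/2) e^{4.03t} (exponential growth at rate −λ₁ ≈ 4.03).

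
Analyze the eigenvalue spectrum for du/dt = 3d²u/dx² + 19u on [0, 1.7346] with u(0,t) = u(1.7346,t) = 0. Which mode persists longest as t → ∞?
Eigenvalues: λₙ = 3n²π²/1.7346² - 19.
First three modes:
  n=1: λ₁ = 3π²/1.7346² - 19 ≈ -9.159
  n=2: λ₂ = 12π²/1.7346² - 19 ≈ 20.362
  n=3: λ₃ = 27π²/1.7346² - 19 ≈ 69.566
Since 3π²/1.7346² ≈ 9.841 < 19, λ₁ < 0.
The n=1 mode grows fastest (−λₙ is largest for n=1) → dominates.
Asymptotic: u ~ c₁ sin(πx/1.7346) e^{9.159t} (exponential growth at rate −λ₁ ≈ 9.159).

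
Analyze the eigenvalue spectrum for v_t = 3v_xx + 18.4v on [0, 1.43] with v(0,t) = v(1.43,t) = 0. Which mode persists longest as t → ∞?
Eigenvalues: λₙ = 3n²π²/1.43² - 18.4.
First three modes:
  n=1: λ₁ = 3π²/1.43² - 18.4 ≈ -3.921
  n=2: λ₂ = 12π²/1.43² - 18.4 ≈ 39.517
  n=3: λ₃ = 27π²/1.43² - 18.4 ≈ 111.914
Since 3π²/1.43² ≈ 14.479 < 18.4, λ₁ < 0.
The n=1 mode grows fastest (−λₙ is largest for n=1) → dominates.
Asymptotic: v ~ c₁ sin(πx/1.43) e^{3.921t} (exponential growth at rate −λ₁ ≈ 3.921).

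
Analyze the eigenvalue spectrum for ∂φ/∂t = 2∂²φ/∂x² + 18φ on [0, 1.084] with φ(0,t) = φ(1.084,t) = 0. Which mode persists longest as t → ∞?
Eigenvalues: λₙ = 2n²π²/1.084² - 18.
First three modes:
  n=1: λ₁ = 2π²/1.084² - 18 ≈ -1.201
  n=2: λ₂ = 8π²/1.084² - 18 ≈ 49.194
  n=3: λ₃ = 18π²/1.084² - 18 ≈ 133.187
Since 2π²/1.084² ≈ 16.799 < 18, λ₁ < 0.
The n=1 mode grows fastest (−λₙ is largest for n=1) → dominates.
Asymptotic: φ ~ c₁ sin(πx/1.084) e^{1.201t} (exponential growth at rate −λ₁ ≈ 1.201).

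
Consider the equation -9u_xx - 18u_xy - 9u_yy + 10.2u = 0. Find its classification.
Parabolic. (A = -9, B = -18, C = -9 gives B² - 4AC = 0.)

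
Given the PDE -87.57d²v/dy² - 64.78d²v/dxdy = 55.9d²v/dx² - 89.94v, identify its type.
Rewriting in standard form: -55.9d²v/dx² - 64.78d²v/dxdy - 87.57d²v/dy² + 89.94v = 0. The second-order coefficients are A = -55.9, B = -64.78, C = -87.57. Since B² - 4AC = -15384.2036 < 0, this is an elliptic PDE.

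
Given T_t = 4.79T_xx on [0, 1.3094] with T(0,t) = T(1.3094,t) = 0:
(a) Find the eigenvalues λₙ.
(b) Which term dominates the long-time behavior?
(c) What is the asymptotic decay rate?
Eigenvalues: λₙ = 4.79n²π²/1.3094².
First three modes:
  n=1: λ₁ = 4.79π²/1.3094² ≈ 27.573
  n=2: λ₂ = 19.16π²/1.3094² ≈ 110.294 (4× faster decay)
  n=3: λ₃ = 43.11π²/1.3094² ≈ 248.161 (9× faster decay)
As t → ∞, higher modes decay exponentially faster. The n=1 mode dominates: T ~ c₁ sin(πx/1.3094) e^{-λ₁t}.
Decay rate: λ₁ = 4.79π²/1.3094² ≈ 27.573.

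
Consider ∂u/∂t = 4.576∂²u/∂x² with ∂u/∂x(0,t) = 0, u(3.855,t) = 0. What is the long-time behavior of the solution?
As t → ∞, u → 0. Heat escapes through the Dirichlet boundary.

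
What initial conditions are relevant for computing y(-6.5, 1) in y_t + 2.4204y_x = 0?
A single point: x = -8.9204. The characteristic through (-6.5, 1) is x - 2.4204t = const, so x = -6.5 - 2.4204·1 = -8.9204.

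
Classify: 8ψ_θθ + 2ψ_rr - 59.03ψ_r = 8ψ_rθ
Rewriting in standard form: 2ψ_rr - 8ψ_rθ + 8ψ_θθ - 59.03ψ_r = 0. Parabolic (discriminant = 0).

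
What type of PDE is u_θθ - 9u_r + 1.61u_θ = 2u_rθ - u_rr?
Rewriting in standard form: u_rr - 2u_rθ + u_θθ - 9u_r + 1.61u_θ = 0. With A = 1, B = -2, C = 1, the discriminant is 0. This is a parabolic PDE.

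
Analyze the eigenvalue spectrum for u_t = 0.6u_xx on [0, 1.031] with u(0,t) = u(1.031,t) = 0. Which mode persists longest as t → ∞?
Eigenvalues: λₙ = 0.6n²π²/1.031².
First three modes:
  n=1: λ₁ = 0.6π²/1.031² ≈ 5.571
  n=2: λ₂ = 2.4π²/1.031² ≈ 22.284 (4× faster decay)
  n=3: λ₃ = 5.4π²/1.031² ≈ 50.139 (9× faster decay)
As t → ∞, higher modes decay exponentially faster. The n=1 mode dominates: u ~ c₁ sin(πx/1.031) e^{-λ₁t}.
Decay rate: λ₁ = 0.6π²/1.031² ≈ 5.571.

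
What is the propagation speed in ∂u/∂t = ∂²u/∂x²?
Infinite. The heat equation is parabolic, not hyperbolic, so disturbances propagate instantly.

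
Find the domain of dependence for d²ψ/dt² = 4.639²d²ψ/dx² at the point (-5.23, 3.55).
Domain of dependence: [-21.69845, 11.23845]. Signals travel at speed 4.639, so data within |x - -5.23| ≤ 4.639·3.55 = 16.46845 can reach the point.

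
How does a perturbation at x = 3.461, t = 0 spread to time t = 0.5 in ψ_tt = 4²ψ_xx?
Domain of influence: [1.461, 5.461]. Data at x = 3.461 spreads outward at speed 4.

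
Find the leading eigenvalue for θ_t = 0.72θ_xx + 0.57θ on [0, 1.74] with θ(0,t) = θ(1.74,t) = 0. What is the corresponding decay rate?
Eigenvalues: λₙ = 0.72n²π²/1.74² - 0.57.
First three modes:
  n=1: λ₁ = 0.72π²/1.74² - 0.57 ≈ 1.777
  n=2: λ₂ = 2.88π²/1.74² - 0.57 ≈ 8.818
  n=3: λ₃ = 6.48π²/1.74² - 0.57 ≈ 20.554
Since 0.72π²/1.74² ≈ 2.347 > 0.57, all λₙ > 0.
The n=1 mode decays slowest → dominates as t → ∞.
Asymptotic: θ ~ c₁ sin(πx/1.74) e^{-λ₁t} with decay rate λ₁ ≈ 1.777.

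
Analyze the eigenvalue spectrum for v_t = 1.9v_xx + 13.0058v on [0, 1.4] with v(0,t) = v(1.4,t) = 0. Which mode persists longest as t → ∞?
Eigenvalues: λₙ = 1.9n²π²/1.4² - 13.0058.
First three modes:
  n=1: λ₁ = 1.9π²/1.4² - 13.0058 ≈ -3.438
  n=2: λ₂ = 7.6π²/1.4² - 13.0058 ≈ 25.264
  n=3: λ₃ = 17.1π²/1.4² - 13.0058 ≈ 73.101
Since 1.9π²/1.4² ≈ 9.567 < 13.0058, λ₁ < 0.
The n=1 mode grows fastest (−λₙ is largest for n=1) → dominates.
Asymptotic: v ~ c₁ sin(πx/1.4) e^{3.438t} (exponential growth at rate −λ₁ ≈ 3.438).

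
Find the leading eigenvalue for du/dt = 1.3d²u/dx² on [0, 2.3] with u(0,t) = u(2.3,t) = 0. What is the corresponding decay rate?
Eigenvalues: λₙ = 1.3n²π²/2.3².
First three modes:
  n=1: λ₁ = 1.3π²/2.3² ≈ 2.425
  n=2: λ₂ = 5.2π²/2.3² ≈ 9.702 (4× faster decay)
  n=3: λ₃ = 11.7π²/2.3² ≈ 21.829 (9× faster decay)
As t → ∞, higher modes decay exponentially faster. The n=1 mode dominates: u ~ c₁ sin(πx/2.3) e^{-λ₁t}.
Decay rate: λ₁ = 1.3π²/2.3² ≈ 2.425.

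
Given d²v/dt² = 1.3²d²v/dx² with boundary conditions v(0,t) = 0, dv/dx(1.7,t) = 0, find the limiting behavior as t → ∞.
v oscillates (no decay). Energy is conserved; the solution oscillates indefinitely as standing waves.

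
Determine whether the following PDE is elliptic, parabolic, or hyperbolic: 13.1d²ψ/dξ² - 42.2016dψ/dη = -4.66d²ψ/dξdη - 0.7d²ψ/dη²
Rewriting in standard form: 13.1d²ψ/dξ² + 4.66d²ψ/dξdη + 0.7d²ψ/dη² - 42.2016dψ/dη = 0. Coefficients: A = 13.1, B = 4.66, C = 0.7. B² - 4AC = -14.9644, which is negative, so the equation is elliptic.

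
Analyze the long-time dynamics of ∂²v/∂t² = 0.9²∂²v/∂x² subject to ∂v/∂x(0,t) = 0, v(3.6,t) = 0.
Long-time behavior: v oscillates (no decay). Energy is conserved; the solution oscillates indefinitely as standing waves.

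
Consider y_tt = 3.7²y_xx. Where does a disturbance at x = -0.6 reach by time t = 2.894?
Domain of influence: [-11.3078, 10.1078]. Data at x = -0.6 spreads outward at speed 3.7.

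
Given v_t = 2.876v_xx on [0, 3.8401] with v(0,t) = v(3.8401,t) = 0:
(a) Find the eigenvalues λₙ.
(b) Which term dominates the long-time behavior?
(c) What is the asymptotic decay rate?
Eigenvalues: λₙ = 2.876n²π²/3.8401².
First three modes:
  n=1: λ₁ = 2.876π²/3.8401² ≈ 1.925
  n=2: λ₂ = 11.504π²/3.8401² ≈ 7.7 (4× faster decay)
  n=3: λ₃ = 25.884π²/3.8401² ≈ 17.324 (9× faster decay)
As t → ∞, higher modes decay exponentially faster. The n=1 mode dominates: v ~ c₁ sin(πx/3.8401) e^{-λ₁t}.
Decay rate: λ₁ = 2.876π²/3.8401² ≈ 1.925.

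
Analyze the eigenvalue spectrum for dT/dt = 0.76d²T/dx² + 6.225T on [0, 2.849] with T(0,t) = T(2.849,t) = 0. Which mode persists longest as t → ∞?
Eigenvalues: λₙ = 0.76n²π²/2.849² - 6.225.
First three modes:
  n=1: λ₁ = 0.76π²/2.849² - 6.225 ≈ -5.301
  n=2: λ₂ = 3.04π²/2.849² - 6.225 ≈ -2.529
  n=3: λ₃ = 6.84π²/2.849² - 6.225 ≈ 2.092
Since 0.76π²/2.849² ≈ 0.924 < 6.225, λ₁ < 0.
The n=1 mode grows fastest (−λₙ is largest for n=1) → dominates.
Asymptotic: T ~ c₁ sin(πx/2.849) e^{5.301t} (exponential growth at rate −λ₁ ≈ 5.301).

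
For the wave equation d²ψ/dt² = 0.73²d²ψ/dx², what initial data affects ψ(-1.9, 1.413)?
Domain of dependence: [-2.93149, -0.86851]. Signals travel at speed 0.73, so data within |x - -1.9| ≤ 0.73·1.413 = 1.03149 can reach the point.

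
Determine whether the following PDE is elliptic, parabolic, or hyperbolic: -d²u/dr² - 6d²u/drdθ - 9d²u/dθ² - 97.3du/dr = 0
Coefficients: A = -1, B = -6, C = -9. B² - 4AC = 0, which is zero, so the equation is parabolic.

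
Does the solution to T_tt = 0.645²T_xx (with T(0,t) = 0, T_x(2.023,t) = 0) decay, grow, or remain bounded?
T oscillates (no decay). Energy is conserved; the solution oscillates indefinitely as standing waves.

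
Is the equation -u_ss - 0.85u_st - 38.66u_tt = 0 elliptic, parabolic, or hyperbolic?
Computing B² - 4AC with A = -1, B = -0.85, C = -38.66: discriminant = -153.9175 (negative). Answer: elliptic.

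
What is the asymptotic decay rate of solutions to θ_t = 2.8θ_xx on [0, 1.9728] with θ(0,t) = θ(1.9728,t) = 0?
Eigenvalues: λₙ = 2.8n²π²/1.9728².
First three modes:
  n=1: λ₁ = 2.8π²/1.9728² ≈ 7.101
  n=2: λ₂ = 11.2π²/1.9728² ≈ 28.402 (4× faster decay)
  n=3: λ₃ = 25.2π²/1.9728² ≈ 63.905 (9× faster decay)
As t → ∞, higher modes decay exponentially faster. The n=1 mode dominates: θ ~ c₁ sin(πx/1.9728) e^{-λ₁t}.
Decay rate: λ₁ = 2.8π²/1.9728² ≈ 7.101.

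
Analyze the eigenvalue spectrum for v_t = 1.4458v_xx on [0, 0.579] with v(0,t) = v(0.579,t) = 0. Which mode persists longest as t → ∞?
Eigenvalues: λₙ = 1.4458n²π²/0.579².
First three modes:
  n=1: λ₁ = 1.4458π²/0.579² ≈ 42.565
  n=2: λ₂ = 5.7832π²/0.579² ≈ 170.259 (4× faster decay)
  n=3: λ₃ = 13.0122π²/0.579² ≈ 383.083 (9× faster decay)
As t → ∞, higher modes decay exponentially faster. The n=1 mode dominates: v ~ c₁ sin(πx/0.579) e^{-λ₁t}.
Decay rate: λ₁ = 1.4458π²/0.579² ≈ 42.565.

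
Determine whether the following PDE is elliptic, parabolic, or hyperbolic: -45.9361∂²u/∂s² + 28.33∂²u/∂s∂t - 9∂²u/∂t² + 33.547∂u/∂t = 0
Coefficients: A = -45.9361, B = 28.33, C = -9. B² - 4AC = -851.1107, which is negative, so the equation is elliptic.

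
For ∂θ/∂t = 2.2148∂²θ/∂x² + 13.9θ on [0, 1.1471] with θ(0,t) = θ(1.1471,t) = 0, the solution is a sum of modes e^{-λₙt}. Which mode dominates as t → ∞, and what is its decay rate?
Eigenvalues: λₙ = 2.2148n²π²/1.1471² - 13.9.
First three modes:
  n=1: λ₁ = 2.2148π²/1.1471² - 13.9 ≈ 2.712
  n=2: λ₂ = 8.8592π²/1.1471² - 13.9 ≈ 52.549
  n=3: λ₃ = 19.9332π²/1.1471² - 13.9 ≈ 135.611
Since 2.2148π²/1.1471² ≈ 16.612 > 13.9, all λₙ > 0.
The n=1 mode decays slowest → dominates as t → ∞.
Asymptotic: θ ~ c₁ sin(πx/1.1471) e^{-λ₁t} with decay rate λ₁ ≈ 2.712.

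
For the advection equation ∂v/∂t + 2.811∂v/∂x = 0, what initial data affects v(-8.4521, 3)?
A single point: x = -16.8851. The characteristic through (-8.4521, 3) is x - 2.811t = const, so x = -8.4521 - 2.811·3 = -16.8851.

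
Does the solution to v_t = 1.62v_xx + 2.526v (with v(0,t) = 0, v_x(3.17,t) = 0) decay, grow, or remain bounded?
v grows unboundedly. Reaction dominates diffusion (r=2.526 > κπ²/(4L²)≈0.4); solution grows exponentially.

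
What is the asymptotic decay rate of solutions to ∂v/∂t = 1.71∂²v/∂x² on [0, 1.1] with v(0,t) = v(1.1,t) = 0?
Eigenvalues: λₙ = 1.71n²π²/1.1².
First three modes:
  n=1: λ₁ = 1.71π²/1.1² ≈ 13.948
  n=2: λ₂ = 6.84π²/1.1² ≈ 55.792 (4× faster decay)
  n=3: λ₃ = 15.39π²/1.1² ≈ 125.532 (9× faster decay)
As t → ∞, higher modes decay exponentially faster. The n=1 mode dominates: v ~ c₁ sin(πx/1.1) e^{-λ₁t}.
Decay rate: λ₁ = 1.71π²/1.1² ≈ 13.948.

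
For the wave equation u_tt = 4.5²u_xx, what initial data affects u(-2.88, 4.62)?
Domain of dependence: [-23.67, 17.91]. Signals travel at speed 4.5, so data within |x - -2.88| ≤ 4.5·4.62 = 20.79 can reach the point.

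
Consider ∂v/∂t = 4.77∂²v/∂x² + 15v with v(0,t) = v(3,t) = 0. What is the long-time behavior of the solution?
As t → ∞, v grows unboundedly. Reaction dominates diffusion (r=15 > κπ²/L²≈5.23); solution grows exponentially.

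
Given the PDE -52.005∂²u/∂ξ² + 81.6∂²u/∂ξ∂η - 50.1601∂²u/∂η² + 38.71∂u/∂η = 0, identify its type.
The second-order coefficients are A = -52.005, B = 81.6, C = -50.1601. Since B² - 4AC = -3775.744002 < 0, this is an elliptic PDE.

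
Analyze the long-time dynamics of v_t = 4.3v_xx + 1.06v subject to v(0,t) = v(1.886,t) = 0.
Long-time behavior: v → 0. Diffusion dominates reaction (r=1.06 < κπ²/L²≈11.93); solution decays.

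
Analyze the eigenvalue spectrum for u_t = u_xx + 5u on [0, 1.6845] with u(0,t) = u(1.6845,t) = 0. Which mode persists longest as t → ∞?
Eigenvalues: λₙ = n²π²/1.6845² - 5.
First three modes:
  n=1: λ₁ = π²/1.6845² - 5 ≈ -1.522
  n=2: λ₂ = 4π²/1.6845² - 5 ≈ 8.913
  n=3: λ₃ = 9π²/1.6845² - 5 ≈ 26.304
Since π²/1.6845² ≈ 3.478 < 5, λ₁ < 0.
The n=1 mode grows fastest (−λₙ is largest for n=1) → dominates.
Asymptotic: u ~ c₁ sin(πx/1.6845) e^{1.522t} (exponential growth at rate −λ₁ ≈ 1.522).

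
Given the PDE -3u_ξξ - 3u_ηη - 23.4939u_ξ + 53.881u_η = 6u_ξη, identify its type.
Rewriting in standard form: -3u_ξξ - 6u_ξη - 3u_ηη - 23.4939u_ξ + 53.881u_η = 0. The second-order coefficients are A = -3, B = -6, C = -3. Since B² - 4AC = 0 = 0, this is a parabolic PDE.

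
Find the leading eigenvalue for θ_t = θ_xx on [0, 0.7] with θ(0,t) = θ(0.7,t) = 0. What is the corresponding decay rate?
Eigenvalues: λₙ = n²π²/0.7².
First three modes:
  n=1: λ₁ = π²/0.7² ≈ 20.142
  n=2: λ₂ = 4π²/0.7² ≈ 80.568 (4× faster decay)
  n=3: λ₃ = 9π²/0.7² ≈ 181.278 (9× faster decay)
As t → ∞, higher modes decay exponentially faster. The n=1 mode dominates: θ ~ c₁ sin(πx/0.7) e^{-λ₁t}.
Decay rate: λ₁ = π²/0.7² ≈ 20.142.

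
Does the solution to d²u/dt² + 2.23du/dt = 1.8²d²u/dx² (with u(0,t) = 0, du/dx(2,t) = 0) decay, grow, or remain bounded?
u → 0. Damping (γ=2.23) dissipates energy; oscillations decay exponentially.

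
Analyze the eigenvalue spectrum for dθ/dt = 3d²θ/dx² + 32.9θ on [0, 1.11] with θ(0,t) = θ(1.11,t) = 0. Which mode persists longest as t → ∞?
Eigenvalues: λₙ = 3n²π²/1.11² - 32.9.
First three modes:
  n=1: λ₁ = 3π²/1.11² - 32.9 ≈ -8.869
  n=2: λ₂ = 12π²/1.11² - 32.9 ≈ 63.225
  n=3: λ₃ = 27π²/1.11² - 32.9 ≈ 183.381
Since 3π²/1.11² ≈ 24.031 < 32.9, λ₁ < 0.
The n=1 mode grows fastest (−λₙ is largest for n=1) → dominates.
Asymptotic: θ ~ c₁ sin(πx/1.11) e^{8.869t} (exponential growth at rate −λ₁ ≈ 8.869).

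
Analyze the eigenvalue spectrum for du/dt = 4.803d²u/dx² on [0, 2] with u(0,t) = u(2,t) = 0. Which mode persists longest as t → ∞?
Eigenvalues: λₙ = 4.803n²π²/2².
First three modes:
  n=1: λ₁ = 4.803π²/2² ≈ 11.851
  n=2: λ₂ = 19.212π²/2² ≈ 47.404 (4× faster decay)
  n=3: λ₃ = 43.227π²/2² ≈ 106.658 (9× faster decay)
As t → ∞, higher modes decay exponentially faster. The n=1 mode dominates: u ~ c₁ sin(πx/2) e^{-λ₁t}.
Decay rate: λ₁ = 4.803π²/2² ≈ 11.851.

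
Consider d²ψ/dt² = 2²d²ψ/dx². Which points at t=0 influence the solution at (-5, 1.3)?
Domain of dependence: [-7.6, -2.4]. Signals travel at speed 2, so data within |x - -5| ≤ 2·1.3 = 2.6 can reach the point.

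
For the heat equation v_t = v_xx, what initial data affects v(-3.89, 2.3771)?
The entire real line. The heat equation has infinite propagation speed: any initial disturbance instantly affects all points (though exponentially small far away).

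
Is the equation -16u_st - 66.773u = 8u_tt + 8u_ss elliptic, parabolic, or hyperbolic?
Rewriting in standard form: -8u_ss - 16u_st - 8u_tt - 66.773u = 0. Computing B² - 4AC with A = -8, B = -16, C = -8: discriminant = 0 (zero). Answer: parabolic.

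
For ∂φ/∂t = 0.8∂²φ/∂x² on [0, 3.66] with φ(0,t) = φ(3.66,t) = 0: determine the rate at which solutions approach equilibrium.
Eigenvalues: λₙ = 0.8n²π²/3.66².
First three modes:
  n=1: λ₁ = 0.8π²/3.66² ≈ 0.589
  n=2: λ₂ = 3.2π²/3.66² ≈ 2.358 (4× faster decay)
  n=3: λ₃ = 7.2π²/3.66² ≈ 5.305 (9× faster decay)
As t → ∞, higher modes decay exponentially faster. The n=1 mode dominates: φ ~ c₁ sin(πx/3.66) e^{-λ₁t}.
Decay rate: λ₁ = 0.8π²/3.66² ≈ 0.589.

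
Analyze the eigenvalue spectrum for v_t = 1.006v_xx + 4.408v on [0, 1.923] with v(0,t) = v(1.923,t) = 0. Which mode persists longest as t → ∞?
Eigenvalues: λₙ = 1.006n²π²/1.923² - 4.408.
First three modes:
  n=1: λ₁ = 1.006π²/1.923² - 4.408 ≈ -1.723
  n=2: λ₂ = 4.024π²/1.923² - 4.408 ≈ 6.332
  n=3: λ₃ = 9.054π²/1.923² - 4.408 ≈ 19.757
Since 1.006π²/1.923² ≈ 2.685 < 4.408, λ₁ < 0.
The n=1 mode grows fastest (−λₙ is largest for n=1) → dominates.
Asymptotic: v ~ c₁ sin(πx/1.923) e^{1.723t} (exponential growth at rate −λ₁ ≈ 1.723).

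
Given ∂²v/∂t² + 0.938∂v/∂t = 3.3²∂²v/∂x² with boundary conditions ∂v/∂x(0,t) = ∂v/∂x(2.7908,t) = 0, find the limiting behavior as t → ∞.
v → constant (steady state). Damping (γ=0.938) dissipates the nonconstant modes; with Neumann BCs the spatial average obeys M''+γM'=0 and tends to a finite limit.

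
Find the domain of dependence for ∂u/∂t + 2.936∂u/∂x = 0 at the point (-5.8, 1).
A single point: x = -8.736. The characteristic through (-5.8, 1) is x - 2.936t = const, so x = -5.8 - 2.936·1 = -8.736.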